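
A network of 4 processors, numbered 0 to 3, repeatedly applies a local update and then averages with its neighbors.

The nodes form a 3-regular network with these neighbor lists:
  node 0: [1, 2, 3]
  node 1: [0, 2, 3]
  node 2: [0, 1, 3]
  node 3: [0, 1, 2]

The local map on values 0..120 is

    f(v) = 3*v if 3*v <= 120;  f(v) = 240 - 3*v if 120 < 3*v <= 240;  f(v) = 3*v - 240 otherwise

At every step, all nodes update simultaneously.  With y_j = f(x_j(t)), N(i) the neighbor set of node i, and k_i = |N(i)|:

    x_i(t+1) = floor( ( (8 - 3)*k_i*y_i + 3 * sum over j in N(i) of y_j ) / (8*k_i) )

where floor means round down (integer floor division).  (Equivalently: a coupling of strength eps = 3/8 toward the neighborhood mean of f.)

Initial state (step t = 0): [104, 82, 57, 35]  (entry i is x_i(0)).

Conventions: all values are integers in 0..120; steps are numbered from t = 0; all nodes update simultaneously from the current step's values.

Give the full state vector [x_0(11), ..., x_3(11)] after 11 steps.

Simulating step by step:
t=0: [104, 82, 57, 35]
t=1: [67, 34, 66, 84]
t=2: [43, 75, 45, 30]
t=3: [95, 47, 92, 85]
t=4: [46, 73, 42, 31]
t=5: [92, 51, 98, 87]
t=6: [42, 68, 51, 35]
t=7: [99, 60, 86, 95]
t=8: [51, 52, 31, 45]
t=9: [89, 88, 92, 98]
t=10: [31, 29, 35, 44]
t=11: [95, 92, 101, 103]

Answer: [95, 92, 101, 103]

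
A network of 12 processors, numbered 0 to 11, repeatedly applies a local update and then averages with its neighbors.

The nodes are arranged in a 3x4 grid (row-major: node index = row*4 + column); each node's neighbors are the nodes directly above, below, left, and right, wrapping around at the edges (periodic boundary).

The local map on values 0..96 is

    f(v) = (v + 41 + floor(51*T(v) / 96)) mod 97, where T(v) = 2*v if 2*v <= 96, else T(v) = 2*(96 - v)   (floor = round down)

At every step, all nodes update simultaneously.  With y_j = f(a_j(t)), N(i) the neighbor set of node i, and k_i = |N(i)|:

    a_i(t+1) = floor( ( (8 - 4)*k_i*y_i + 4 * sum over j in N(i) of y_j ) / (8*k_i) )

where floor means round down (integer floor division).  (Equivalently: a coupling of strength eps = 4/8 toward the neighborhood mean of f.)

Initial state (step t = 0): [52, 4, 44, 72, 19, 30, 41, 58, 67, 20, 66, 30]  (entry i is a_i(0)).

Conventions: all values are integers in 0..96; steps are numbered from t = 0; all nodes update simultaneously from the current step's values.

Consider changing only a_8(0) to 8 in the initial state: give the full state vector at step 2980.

Simulating step by step:
t=0: [52, 4, 44, 72, 19, 30, 41, 58, 8, 20, 66, 30]
t=1: [49, 44, 36, 35, 58, 32, 29, 40, 54, 60, 39, 25]
t=2: [37, 31, 18, 30, 36, 20, 11, 32, 48, 34, 31, 59]
t=3: [19, 27, 49, 21, 28, 53, 53, 21, 33, 24, 28, 29]
t=4: [64, 79, 48, 68, 27, 49, 42, 58, 27, 63, 22, 24]
t=5: [55, 41, 46, 47, 75, 47, 41, 53, 81, 54, 68, 78]
t=6: [39, 34, 36, 40, 41, 37, 34, 39, 40, 39, 39, 40]
t=7: [23, 17, 18, 24, 25, 20, 17, 23, 25, 22, 22, 25]
t=8: [87, 79, 80, 88, 89, 82, 79, 87, 90, 85, 84, 90]
t=9: [40, 40, 40, 40, 40, 40, 40, 40, 40, 40, 40, 40]
t=10: [26, 26, 26, 26, 26, 26, 26, 26, 26, 26, 26, 26]
t=11: [94, 94, 94, 94, 94, 94, 94, 94, 94, 94, 94, 94]
t=12: [40, 40, 40, 40, 40, 40, 40, 40, 40, 40, 40, 40]

Answer: [26, 26, 26, 26, 26, 26, 26, 26, 26, 26, 26, 26]
Key observation: The state at step 9, [40, 40, 40, 40, 40, 40, 40, 40, 40, 40, 40, 40], reappears at step 12: the system is in a cycle of period 3 from step 9 on.  Therefore the state at step 2980 equals the state at step 9 + ((2980 - 9) mod 3) = 10, which is [26, 26, 26, 26, 26, 26, 26, 26, 26, 26, 26, 26].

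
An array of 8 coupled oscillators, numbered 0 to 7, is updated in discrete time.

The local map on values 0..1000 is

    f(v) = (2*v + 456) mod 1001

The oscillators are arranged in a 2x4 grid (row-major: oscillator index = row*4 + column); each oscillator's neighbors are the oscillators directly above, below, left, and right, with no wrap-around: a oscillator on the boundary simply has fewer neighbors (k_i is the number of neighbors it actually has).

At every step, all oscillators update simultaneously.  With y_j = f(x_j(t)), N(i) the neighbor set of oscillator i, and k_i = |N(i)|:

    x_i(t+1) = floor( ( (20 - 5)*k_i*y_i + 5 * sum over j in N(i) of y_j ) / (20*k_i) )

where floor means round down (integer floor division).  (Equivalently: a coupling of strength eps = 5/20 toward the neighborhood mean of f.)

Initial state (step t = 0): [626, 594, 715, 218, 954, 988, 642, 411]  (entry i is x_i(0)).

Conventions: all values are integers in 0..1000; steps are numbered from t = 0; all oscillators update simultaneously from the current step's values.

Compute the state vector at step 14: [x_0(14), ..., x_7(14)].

Simulating step by step:
t=0: [626, 594, 715, 218, 954, 988, 642, 411]
t=1: [655, 650, 853, 814, 413, 467, 686, 411]
t=2: [703, 675, 258, 116, 355, 447, 689, 321]
t=3: [767, 785, 922, 649, 275, 412, 742, 262]
t=4: [745, 148, 366, 724, 162, 289, 834, 946]
t=5: [900, 661, 288, 743, 707, 162, 138, 387]
t=6: [396, 671, 227, 738, 781, 783, 635, 380]
t=7: [286, 695, 886, 838, 45, 143, 639, 368]
t=8: [194, 716, 311, 149, 505, 733, 646, 251]
t=9: [802, 818, 256, 694, 569, 865, 723, 906]
t=10: [128, 168, 878, 786, 475, 270, 793, 417]
t=11: [683, 753, 229, 81, 517, 850, 154, 225]
t=12: [797, 878, 880, 691, 488, 300, 737, 852]
t=13: [116, 183, 325, 674, 336, 172, 732, 339]
t=14: [634, 749, 290, 632, 281, 755, 775, 315]

Answer: [634, 749, 290, 632, 281, 755, 775, 315]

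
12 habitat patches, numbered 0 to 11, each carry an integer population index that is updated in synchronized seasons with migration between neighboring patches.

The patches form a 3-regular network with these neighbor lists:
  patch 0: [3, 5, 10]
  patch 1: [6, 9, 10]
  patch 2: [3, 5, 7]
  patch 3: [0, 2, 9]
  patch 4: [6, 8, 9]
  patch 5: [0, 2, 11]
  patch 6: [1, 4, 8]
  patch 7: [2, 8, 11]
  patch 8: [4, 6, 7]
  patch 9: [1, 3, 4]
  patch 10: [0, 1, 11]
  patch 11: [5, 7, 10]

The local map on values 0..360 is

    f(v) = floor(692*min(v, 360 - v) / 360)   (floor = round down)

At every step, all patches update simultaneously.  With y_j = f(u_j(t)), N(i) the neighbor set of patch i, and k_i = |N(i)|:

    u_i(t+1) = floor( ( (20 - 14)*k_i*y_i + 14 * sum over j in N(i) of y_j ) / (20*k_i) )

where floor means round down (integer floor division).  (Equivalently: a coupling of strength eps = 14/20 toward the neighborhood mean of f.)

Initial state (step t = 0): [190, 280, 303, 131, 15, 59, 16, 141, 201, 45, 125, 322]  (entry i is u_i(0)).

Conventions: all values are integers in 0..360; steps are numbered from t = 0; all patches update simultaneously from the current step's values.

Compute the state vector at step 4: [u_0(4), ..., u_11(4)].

Simulating step by step:
t=0: [190, 280, 303, 131, 15, 59, 16, 141, 201, 45, 125, 322]
t=1: [238, 128, 180, 196, 106, 152, 122, 194, 168, 126, 200, 167]
t=2: [283, 256, 319, 286, 247, 297, 250, 326, 273, 250, 279, 310]
t=3: [141, 194, 99, 144, 202, 111, 199, 99, 165, 193, 149, 108]
t=4: [262, 309, 215, 265, 311, 219, 311, 223, 282, 305, 271, 222]

Answer: [262, 309, 215, 265, 311, 219, 311, 223, 282, 305, 271, 222]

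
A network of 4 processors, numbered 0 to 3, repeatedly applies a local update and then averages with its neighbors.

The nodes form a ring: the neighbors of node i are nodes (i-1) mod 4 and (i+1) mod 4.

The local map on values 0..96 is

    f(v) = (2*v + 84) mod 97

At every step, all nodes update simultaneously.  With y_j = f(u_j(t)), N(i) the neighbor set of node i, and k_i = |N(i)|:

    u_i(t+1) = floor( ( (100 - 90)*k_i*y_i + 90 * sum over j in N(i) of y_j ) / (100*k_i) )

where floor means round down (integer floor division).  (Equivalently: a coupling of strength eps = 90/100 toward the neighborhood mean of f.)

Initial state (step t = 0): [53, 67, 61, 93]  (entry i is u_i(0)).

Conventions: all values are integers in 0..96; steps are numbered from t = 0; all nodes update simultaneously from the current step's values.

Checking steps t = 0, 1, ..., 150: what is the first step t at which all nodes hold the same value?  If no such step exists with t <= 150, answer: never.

Answer: 16
Key observation: Synchronization is absorbing here: once all nodes are equal they stay equal, and step 16 is the first all-equal step.

Derivation:
t=0: [53, 67, 61, 93]  (not all equal)
t=1: [54, 49, 46, 54]  (not all equal)
t=2: [90, 86, 88, 87]  (not all equal)
t=3: [63, 67, 63, 67]  (not all equal)
t=4: [23, 16, 23, 16]  (not all equal)
t=5: [20, 31, 20, 31]  (not all equal)
t=6: [46, 29, 46, 29]  (not all equal)
t=7: [48, 75, 48, 75]  (not all equal)
t=8: [44, 78, 44, 78]  (not all equal)
t=9: [48, 72, 48, 72]  (not all equal)
t=10: [38, 78, 38, 78]  (not all equal)
t=11: [47, 61, 47, 61]  (not all equal)
t=12: [18, 74, 18, 74]  (not all equal)
t=13: [36, 24, 36, 24]  (not all equal)
t=14: [37, 56, 37, 56]  (not all equal)
t=15: [7, 55, 7, 55]  (not all equal)
t=16: [0, 0, 0, 0]  (all equal)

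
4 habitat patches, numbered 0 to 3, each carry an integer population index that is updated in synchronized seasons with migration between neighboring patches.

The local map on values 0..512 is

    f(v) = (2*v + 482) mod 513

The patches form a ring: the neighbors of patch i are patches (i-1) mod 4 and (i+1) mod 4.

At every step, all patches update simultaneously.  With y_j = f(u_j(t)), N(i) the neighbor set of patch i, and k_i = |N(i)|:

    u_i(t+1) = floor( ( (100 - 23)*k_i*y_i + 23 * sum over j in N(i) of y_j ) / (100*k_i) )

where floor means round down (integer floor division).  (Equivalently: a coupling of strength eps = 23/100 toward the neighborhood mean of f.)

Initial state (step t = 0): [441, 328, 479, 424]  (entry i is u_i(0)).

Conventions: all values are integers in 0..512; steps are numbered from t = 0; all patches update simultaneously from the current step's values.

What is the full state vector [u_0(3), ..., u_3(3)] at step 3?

Simulating step by step:
t=0: [441, 328, 479, 424]
t=1: [308, 172, 366, 320]
t=2: [102, 270, 191, 103]
t=3: [211, 452, 348, 195]

Answer: [211, 452, 348, 195]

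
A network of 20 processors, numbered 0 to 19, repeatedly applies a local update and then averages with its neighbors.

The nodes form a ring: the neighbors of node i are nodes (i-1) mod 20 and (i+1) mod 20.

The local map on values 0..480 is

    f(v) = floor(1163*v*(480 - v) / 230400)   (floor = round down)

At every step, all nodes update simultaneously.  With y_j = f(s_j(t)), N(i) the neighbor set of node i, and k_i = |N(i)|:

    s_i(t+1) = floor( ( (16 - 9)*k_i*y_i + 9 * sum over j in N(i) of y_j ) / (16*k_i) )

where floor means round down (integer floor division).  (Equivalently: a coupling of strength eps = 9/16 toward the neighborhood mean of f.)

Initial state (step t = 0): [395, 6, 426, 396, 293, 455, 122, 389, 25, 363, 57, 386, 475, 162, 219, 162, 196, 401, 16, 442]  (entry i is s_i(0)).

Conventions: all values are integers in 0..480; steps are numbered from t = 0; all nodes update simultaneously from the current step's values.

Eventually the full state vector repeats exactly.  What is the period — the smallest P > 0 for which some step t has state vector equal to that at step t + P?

Answer: 2
Key observation: The state at step 6, [282, 281, 281, 281, 281, 281, 281, 281, 281, 281, 281, 281, 281, 281, 281, 281, 281, 281, 282, 282], reappears at step 8 — and no state repeats earlier — so the cycle the system enters has period 2.

Derivation:
t=0: [395, 6, 426, 396, 293, 455, 122, 389, 25, 363, 57, 386, 475, 162, 219, 162, 196, 401, 16, 442]
t=1: [101, 86, 101, 183, 183, 164, 162, 155, 135, 143, 164, 117, 129, 197, 272, 273, 240, 158, 84, 94]
t=2: [184, 183, 209, 251, 270, 264, 258, 250, 242, 245, 242, 231, 238, 267, 283, 286, 279, 240, 196, 181]
t=3: [273, 277, 283, 287, 287, 287, 288, 289, 290, 290, 290, 290, 289, 286, 282, 281, 284, 285, 280, 275]
t=4: [284, 283, 281, 279, 279, 279, 278, 278, 278, 278, 278, 278, 278, 279, 281, 281, 280, 280, 282, 283]
t=5: [280, 281, 282, 282, 283, 283, 283, 283, 283, 283, 283, 283, 283, 282, 282, 282, 282, 281, 281, 280]
t=6: [282, 281, 281, 281, 281, 281, 281, 281, 281, 281, 281, 281, 281, 281, 281, 281, 281, 281, 282, 282]
t=7: [281, 281, 282, 282, 282, 282, 282, 282, 282, 282, 282, 282, 282, 282, 282, 282, 282, 281, 281, 281]
t=8: [282, 281, 281, 281, 281, 281, 281, 281, 281, 281, 281, 281, 281, 281, 281, 281, 281, 281, 282, 282]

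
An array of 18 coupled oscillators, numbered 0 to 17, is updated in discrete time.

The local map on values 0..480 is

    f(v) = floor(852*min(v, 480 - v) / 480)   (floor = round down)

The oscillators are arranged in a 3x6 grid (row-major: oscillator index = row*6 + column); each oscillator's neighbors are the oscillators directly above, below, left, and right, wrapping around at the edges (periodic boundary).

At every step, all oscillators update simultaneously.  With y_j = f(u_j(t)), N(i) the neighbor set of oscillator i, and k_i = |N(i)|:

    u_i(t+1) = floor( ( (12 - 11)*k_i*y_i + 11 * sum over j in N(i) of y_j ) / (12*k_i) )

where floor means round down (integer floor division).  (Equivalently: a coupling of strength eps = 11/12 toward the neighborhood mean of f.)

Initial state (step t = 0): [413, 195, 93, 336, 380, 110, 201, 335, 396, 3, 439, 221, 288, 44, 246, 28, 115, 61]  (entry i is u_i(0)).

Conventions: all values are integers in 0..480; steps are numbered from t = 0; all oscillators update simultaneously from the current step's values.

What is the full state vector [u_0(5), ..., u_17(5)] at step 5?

Simulating step by step:
t=0: [413, 195, 93, 336, 380, 110, 201, 335, 396, 3, 439, 221, 288, 44, 246, 28, 115, 61]
t=1: [293, 170, 280, 112, 181, 198, 283, 234, 205, 120, 184, 200, 179, 317, 135, 205, 110, 268]
t=2: [329, 343, 281, 303, 271, 346, 354, 332, 310, 304, 275, 350, 334, 315, 333, 223, 333, 310]
t=3: [242, 289, 285, 353, 299, 287, 252, 264, 297, 340, 298, 276, 270, 259, 328, 295, 349, 251]
t=4: [369, 381, 293, 303, 283, 374, 386, 366, 312, 295, 293, 368, 403, 345, 340, 250, 335, 333]
t=5: [168, 236, 264, 350, 278, 245, 181, 218, 278, 336, 287, 233, 208, 194, 313, 296, 330, 200]

Answer: [168, 236, 264, 350, 278, 245, 181, 218, 278, 336, 287, 233, 208, 194, 313, 296, 330, 200]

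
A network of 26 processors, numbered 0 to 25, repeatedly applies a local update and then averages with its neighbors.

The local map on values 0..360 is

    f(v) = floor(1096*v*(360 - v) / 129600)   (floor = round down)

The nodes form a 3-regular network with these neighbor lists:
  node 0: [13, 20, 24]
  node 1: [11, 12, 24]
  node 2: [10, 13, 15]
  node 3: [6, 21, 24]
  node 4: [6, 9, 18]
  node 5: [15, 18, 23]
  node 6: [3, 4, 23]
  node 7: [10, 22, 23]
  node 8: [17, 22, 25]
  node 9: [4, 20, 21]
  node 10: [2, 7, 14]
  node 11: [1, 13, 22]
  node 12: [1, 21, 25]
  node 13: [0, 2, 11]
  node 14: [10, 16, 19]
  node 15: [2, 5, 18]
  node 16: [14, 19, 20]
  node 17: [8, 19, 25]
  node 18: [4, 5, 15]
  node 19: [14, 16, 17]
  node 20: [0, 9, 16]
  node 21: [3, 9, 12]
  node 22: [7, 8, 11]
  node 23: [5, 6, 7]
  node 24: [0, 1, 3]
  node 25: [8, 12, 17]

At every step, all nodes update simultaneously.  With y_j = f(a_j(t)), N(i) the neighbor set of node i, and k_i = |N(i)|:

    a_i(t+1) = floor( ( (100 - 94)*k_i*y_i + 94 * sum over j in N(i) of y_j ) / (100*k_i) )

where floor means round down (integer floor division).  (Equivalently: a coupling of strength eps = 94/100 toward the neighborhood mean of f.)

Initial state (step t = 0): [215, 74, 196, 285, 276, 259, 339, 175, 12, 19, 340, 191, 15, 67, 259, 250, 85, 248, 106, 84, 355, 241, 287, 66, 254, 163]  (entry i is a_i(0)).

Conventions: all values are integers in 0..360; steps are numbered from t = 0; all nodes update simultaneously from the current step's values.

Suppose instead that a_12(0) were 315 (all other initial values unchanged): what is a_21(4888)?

Answer: a_21(4888) = 262
Key observation: The state at step 13, [217, 217, 217, 217, 218, 218, 218, 217, 215, 217, 217, 217, 216, 218, 216, 218, 216, 215, 218, 216, 217, 217, 217, 218, 217, 216], reappears at step 15: the system is in a cycle of period 2 from step 13 on.  Therefore the state at step 4888 equals the state at step 13 + ((4888 - 13) mod 2) = 14, which is [261, 262, 261, 261, 261, 261, 261, 261, 262, 261, 262, 261, 262, 261, 262, 261, 262, 263, 261, 263, 262, 262, 262, 261, 262, 263].

Derivation:
t=0: [215, 74, 196, 285, 276, 259, 339, 175, 12, 19, 340, 191, 315, 67, 259, 250, 85, 248, 106, 84, 355, 241, 287, 66, 254, 163]
t=1: [143, 204, 158, 176, 118, 208, 172, 141, 215, 145, 243, 179, 223, 262, 154, 239, 147, 171, 216, 216, 161, 125, 192, 183, 208, 137]
t=2: [251, 266, 235, 263, 264, 260, 262, 261, 267, 253, 264, 253, 258, 264, 256, 264, 266, 262, 251, 268, 263, 263, 266, 267, 267, 264]
t=3: [213, 219, 216, 213, 224, 218, 212, 211, 213, 215, 229, 212, 213, 234, 211, 231, 215, 210, 216, 217, 222, 221, 217, 217, 218, 215]
t=4: [256, 263, 252, 261, 263, 259, 261, 259, 263, 258, 263, 257, 261, 263, 259, 261, 262, 263, 257, 264, 263, 263, 264, 263, 262, 264]
t=5: [216, 219, 216, 216, 220, 218, 216, 215, 214, 215, 223, 215, 214, 225, 215, 224, 216, 214, 218, 217, 220, 219, 219, 219, 219, 215]
t=6: [259, 262, 257, 261, 262, 259, 261, 260, 262, 260, 262, 259, 261, 262, 261, 261, 261, 263, 259, 263, 262, 263, 263, 262, 262, 263]
t=7: [217, 218, 217, 216, 219, 218, 217, 216, 215, 216, 219, 216, 215, 221, 216, 221, 216, 215, 218, 216, 219, 218, 218, 219, 218, 216]
t=8: [260, 262, 259, 261, 261, 260, 261, 261, 262, 261, 262, 260, 261, 262, 262, 261, 262, 263, 260, 263, 262, 262, 262, 261, 261, 263]
t=9: [217, 218, 217, 217, 218, 218, 218, 217, 215, 217, 218, 217, 216, 219, 216, 219, 216, 215, 218, 216, 217, 217, 217, 218, 218, 216]
t=10: [261, 261, 261, 261, 261, 261, 261, 261, 262, 261, 262, 261, 262, 261, 262, 261, 262, 263, 261, 263, 262, 262, 262, 261, 261, 263]
t=11: [217, 217, 217, 217, 218, 218, 218, 217, 215, 217, 217, 217, 216, 218, 216, 218, 216, 215, 218, 216, 217, 217, 217, 218, 218, 216]
t=12: [261, 262, 261, 261, 261, 261, 261, 261, 262, 261, 262, 261, 262, 261, 262, 261, 262, 263, 261, 263, 262, 262, 262, 261, 261, 263]
t=13: [217, 217, 217, 217, 218, 218, 218, 217, 215, 217, 217, 217, 216, 218, 216, 218, 216, 215, 218, 216, 217, 217, 217, 218, 217, 216]
t=14: [261, 262, 261, 261, 261, 261, 261, 261, 262, 261, 262, 261, 262, 261, 262, 261, 262, 263, 261, 263, 262, 262, 262, 261, 262, 263]
t=15: [217, 217, 217, 217, 218, 218, 218, 217, 215, 217, 217, 217, 216, 218, 216, 218, 216, 215, 218, 216, 217, 217, 217, 218, 217, 216]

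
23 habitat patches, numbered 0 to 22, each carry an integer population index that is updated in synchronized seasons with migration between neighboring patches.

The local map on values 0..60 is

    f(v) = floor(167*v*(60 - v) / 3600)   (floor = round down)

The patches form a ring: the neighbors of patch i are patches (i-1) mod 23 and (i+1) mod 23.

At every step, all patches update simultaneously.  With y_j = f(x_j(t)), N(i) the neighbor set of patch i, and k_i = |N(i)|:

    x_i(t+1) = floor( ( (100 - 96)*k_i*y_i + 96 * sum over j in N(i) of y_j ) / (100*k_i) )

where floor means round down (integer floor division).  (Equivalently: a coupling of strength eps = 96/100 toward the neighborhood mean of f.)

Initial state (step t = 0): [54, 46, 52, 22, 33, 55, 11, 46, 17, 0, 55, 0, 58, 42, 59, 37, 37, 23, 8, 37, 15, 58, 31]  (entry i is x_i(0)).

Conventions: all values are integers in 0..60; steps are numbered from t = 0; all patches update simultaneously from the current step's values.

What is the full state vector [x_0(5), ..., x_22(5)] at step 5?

Answer: [38, 38, 37, 37, 37, 37, 38, 38, 37, 37, 37, 37, 37, 37, 38, 38, 38, 38, 38, 38, 38, 38, 38]

Derivation:
t=0: [54, 46, 52, 22, 33, 55, 11, 46, 17, 0, 55, 0, 58, 42, 59, 37, 37, 23, 8, 37, 15, 58, 31]
t=1: [34, 17, 32, 30, 25, 32, 20, 29, 15, 21, 0, 8, 17, 4, 35, 21, 39, 29, 38, 25, 22, 34, 11]
t=2: [29, 40, 37, 40, 40, 38, 40, 34, 38, 16, 26, 16, 15, 35, 24, 38, 38, 37, 40, 38, 40, 31, 40]
t=3: [37, 39, 37, 37, 37, 37, 39, 37, 36, 39, 32, 35, 35, 35, 39, 38, 38, 37, 38, 37, 39, 37, 40]
t=4: [37, 38, 38, 39, 39, 38, 38, 38, 38, 40, 38, 40, 40, 38, 38, 37, 38, 38, 38, 37, 38, 37, 38]
t=5: [38, 38, 37, 37, 37, 37, 38, 38, 37, 37, 37, 37, 37, 37, 38, 38, 38, 38, 38, 38, 38, 38, 38]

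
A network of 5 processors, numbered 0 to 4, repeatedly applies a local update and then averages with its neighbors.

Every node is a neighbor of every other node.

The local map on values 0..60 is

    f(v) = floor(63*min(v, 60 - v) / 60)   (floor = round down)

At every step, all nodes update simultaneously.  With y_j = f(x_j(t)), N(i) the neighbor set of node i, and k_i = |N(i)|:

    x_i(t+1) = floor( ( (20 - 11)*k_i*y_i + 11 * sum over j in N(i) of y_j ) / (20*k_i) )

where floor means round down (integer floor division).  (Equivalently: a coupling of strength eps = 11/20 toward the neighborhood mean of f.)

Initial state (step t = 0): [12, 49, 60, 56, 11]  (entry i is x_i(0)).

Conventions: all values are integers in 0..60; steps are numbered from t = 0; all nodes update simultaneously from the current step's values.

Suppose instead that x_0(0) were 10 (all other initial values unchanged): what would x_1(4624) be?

Simulating step by step:
t=0: [10, 49, 60, 56, 11]
t=1: [8, 8, 4, 6, 8]
t=2: [7, 7, 5, 6, 7]
t=3: [6, 6, 5, 6, 6]
t=4: [5, 5, 5, 5, 5]
t=5: [5, 5, 5, 5, 5]

Answer: x_1(4624) = 5
Key observation: The state at step 4, [5, 5, 5, 5, 5], reappears at step 5: the system is in a cycle of period 1 from step 4 on.  Therefore the state at step 4624 equals the state at step 4 + ((4624 - 4) mod 1) = 4, which is [5, 5, 5, 5, 5].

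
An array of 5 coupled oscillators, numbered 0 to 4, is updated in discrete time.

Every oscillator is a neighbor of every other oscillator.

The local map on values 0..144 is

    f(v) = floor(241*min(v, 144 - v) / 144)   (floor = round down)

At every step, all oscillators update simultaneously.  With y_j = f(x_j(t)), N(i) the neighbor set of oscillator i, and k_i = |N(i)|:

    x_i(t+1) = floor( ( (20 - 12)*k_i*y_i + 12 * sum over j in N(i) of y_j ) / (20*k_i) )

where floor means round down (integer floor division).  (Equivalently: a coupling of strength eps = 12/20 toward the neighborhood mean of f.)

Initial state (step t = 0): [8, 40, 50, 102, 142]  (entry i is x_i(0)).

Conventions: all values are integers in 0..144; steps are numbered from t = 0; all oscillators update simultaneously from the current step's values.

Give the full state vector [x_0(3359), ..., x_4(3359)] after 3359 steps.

Answer: [85, 85, 85, 85, 85]
Key observation: The state at step 9, [85, 85, 85, 85, 85], reappears at step 14: the system is in a cycle of period 5 from step 9 on.  Therefore the state at step 3359 equals the state at step 9 + ((3359 - 9) mod 5) = 9, which is [85, 85, 85, 85, 85].

Derivation:
t=0: [8, 40, 50, 102, 142]
t=1: [38, 51, 56, 52, 36]
t=2: [73, 79, 81, 79, 73]
t=3: [113, 110, 109, 110, 113]
t=4: [53, 54, 55, 54, 53]
t=5: [89, 89, 90, 89, 89]
t=6: [91, 91, 91, 91, 91]
t=7: [88, 88, 88, 88, 88]
t=8: [93, 93, 93, 93, 93]
t=9: [85, 85, 85, 85, 85]
t=10: [98, 98, 98, 98, 98]
t=11: [76, 76, 76, 76, 76]
t=12: [113, 113, 113, 113, 113]
t=13: [51, 51, 51, 51, 51]
t=14: [85, 85, 85, 85, 85]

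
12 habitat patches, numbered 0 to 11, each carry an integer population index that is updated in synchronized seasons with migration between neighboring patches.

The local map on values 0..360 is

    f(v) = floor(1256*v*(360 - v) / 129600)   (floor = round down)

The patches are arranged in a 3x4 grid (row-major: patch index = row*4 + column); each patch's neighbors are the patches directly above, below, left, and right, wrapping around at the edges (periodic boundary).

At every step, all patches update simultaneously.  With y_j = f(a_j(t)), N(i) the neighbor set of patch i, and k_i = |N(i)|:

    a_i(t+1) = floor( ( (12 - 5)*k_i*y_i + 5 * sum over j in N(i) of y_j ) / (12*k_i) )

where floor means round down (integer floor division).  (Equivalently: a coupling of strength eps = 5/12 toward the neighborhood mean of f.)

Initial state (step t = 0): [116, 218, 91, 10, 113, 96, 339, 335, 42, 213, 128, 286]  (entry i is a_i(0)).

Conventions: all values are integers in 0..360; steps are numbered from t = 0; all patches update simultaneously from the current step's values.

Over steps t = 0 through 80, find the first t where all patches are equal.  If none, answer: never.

Answer: 20
Key observation: Synchronization is absorbing here: once all patches are equal they stay equal, and step 20 is the first all-equal step.

Derivation:
t=0: [116, 218, 91, 10, 113, 96, 339, 335, 42, 213, 128, 286]  (not all equal)
t=1: [236, 285, 209, 102, 233, 240, 128, 107, 184, 276, 252, 174]  (not all equal)
t=2: [275, 234, 283, 269, 285, 267, 282, 271, 297, 241, 271, 296]  (not all equal)
t=3: [226, 265, 223, 227, 212, 242, 219, 223, 198, 259, 228, 198]  (not all equal)
t=4: [290, 258, 289, 294, 299, 275, 295, 298, 301, 264, 290, 304]  (not all equal)
t=5: [196, 238, 201, 186, 183, 221, 191, 178, 181, 231, 196, 172]  (not all equal)
t=6: [308, 289, 307, 312, 311, 297, 310, 312, 310, 293, 308, 312]  (not all equal)
t=7: [157, 186, 159, 147, 151, 176, 153, 145, 153, 182, 157, 146]  (not all equal)
t=8: [307, 312, 308, 303, 305, 311, 306, 302, 306, 311, 307, 303]  (not all equal)
t=9: [157, 147, 155, 164, 160, 149, 158, 166, 159, 149, 157, 165]  (not all equal)
t=10: [308, 304, 307, 310, 309, 305, 308, 311, 308, 304, 307, 310]  (not all equal)
t=11: [155, 162, 156, 150, 153, 160, 155, 148, 155, 162, 156, 150]  (not all equal)
t=12: [307, 309, 307, 305, 306, 309, 307, 304, 307, 309, 307, 305]  (not all equal)
t=13: [157, 153, 157, 161, 158, 153, 157, 162, 157, 153, 157, 161]  (not all equal)
t=14: [308, 306, 308, 309, 308, 306, 308, 309, 308, 306, 308, 309]  (not all equal)
t=15: [155, 158, 155, 152, 155, 158, 155, 152, 155, 158, 155, 152]  (not all equal)
t=16: [307, 308, 307, 306, 307, 308, 307, 306, 307, 308, 307, 306]  (not all equal)
t=17: [157, 155, 157, 159, 157, 155, 157, 159, 157, 155, 157, 159]  (not all equal)
t=18: [308, 307, 308, 308, 308, 307, 308, 308, 308, 307, 308, 308]  (not all equal)
t=19: [155, 156, 155, 155, 155, 156, 155, 155, 155, 156, 155, 155]  (not all equal)
t=20: [307, 307, 307, 307, 307, 307, 307, 307, 307, 307, 307, 307]  (all equal)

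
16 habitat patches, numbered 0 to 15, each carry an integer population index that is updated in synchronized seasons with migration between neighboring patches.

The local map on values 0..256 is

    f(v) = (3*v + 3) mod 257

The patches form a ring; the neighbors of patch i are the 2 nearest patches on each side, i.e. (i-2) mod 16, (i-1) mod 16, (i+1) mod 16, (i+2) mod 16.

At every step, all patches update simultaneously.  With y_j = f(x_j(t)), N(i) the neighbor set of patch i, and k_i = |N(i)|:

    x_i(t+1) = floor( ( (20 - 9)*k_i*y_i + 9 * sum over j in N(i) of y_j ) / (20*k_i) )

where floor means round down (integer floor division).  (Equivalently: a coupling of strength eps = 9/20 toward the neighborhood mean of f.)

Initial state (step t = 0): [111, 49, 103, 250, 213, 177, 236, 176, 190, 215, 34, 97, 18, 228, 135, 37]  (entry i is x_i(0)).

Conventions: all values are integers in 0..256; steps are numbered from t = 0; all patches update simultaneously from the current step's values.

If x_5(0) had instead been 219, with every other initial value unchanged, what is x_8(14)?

Answer: x_8(14) = 167
Key observation: This trace re-runs the system from the modified initial state.

Derivation:
t=0: [111, 49, 103, 250, 213, 219, 236, 176, 190, 215, 34, 97, 18, 228, 135, 37]
t=1: [96, 137, 97, 185, 142, 145, 147, 69, 83, 98, 90, 73, 83, 135, 130, 124]
t=2: [69, 112, 66, 85, 145, 168, 194, 189, 189, 100, 94, 173, 197, 164, 137, 118]
t=3: [176, 102, 163, 80, 158, 172, 100, 78, 53, 41, 36, 48, 92, 169, 157, 132]
t=4: [82, 100, 189, 191, 180, 86, 95, 168, 147, 143, 112, 138, 94, 198, 168, 138]
t=5: [194, 84, 74, 49, 33, 44, 69, 182, 163, 172, 106, 129, 80, 112, 196, 158]
t=6: [126, 215, 188, 163, 137, 130, 172, 85, 164, 55, 104, 117, 173, 120, 111, 175]
t=7: [99, 121, 102, 183, 134, 119, 62, 62, 157, 136, 89, 91, 42, 80, 71, 57]
t=8: [85, 94, 66, 67, 124, 120, 177, 178, 180, 133, 65, 71, 126, 194, 185, 164]
t=9: [58, 87, 150, 163, 124, 99, 42, 46, 59, 132, 166, 179, 127, 109, 73, 147]
t=10: [166, 93, 168, 170, 132, 93, 125, 133, 172, 144, 187, 80, 133, 103, 185, 156]
t=11: [194, 122, 212, 190, 151, 88, 102, 116, 58, 147, 91, 181, 123, 102, 98, 159]
t=12: [95, 115, 118, 82, 137, 50, 82, 99, 136, 139, 67, 59, 79, 74, 73, 153]
t=13: [86, 115, 114, 193, 170, 162, 193, 104, 158, 155, 195, 192, 225, 219, 200, 176]
t=14: [34, 69, 95, 112, 192, 178, 123, 114, 167, 162, 114, 102, 132, 117, 86, 46]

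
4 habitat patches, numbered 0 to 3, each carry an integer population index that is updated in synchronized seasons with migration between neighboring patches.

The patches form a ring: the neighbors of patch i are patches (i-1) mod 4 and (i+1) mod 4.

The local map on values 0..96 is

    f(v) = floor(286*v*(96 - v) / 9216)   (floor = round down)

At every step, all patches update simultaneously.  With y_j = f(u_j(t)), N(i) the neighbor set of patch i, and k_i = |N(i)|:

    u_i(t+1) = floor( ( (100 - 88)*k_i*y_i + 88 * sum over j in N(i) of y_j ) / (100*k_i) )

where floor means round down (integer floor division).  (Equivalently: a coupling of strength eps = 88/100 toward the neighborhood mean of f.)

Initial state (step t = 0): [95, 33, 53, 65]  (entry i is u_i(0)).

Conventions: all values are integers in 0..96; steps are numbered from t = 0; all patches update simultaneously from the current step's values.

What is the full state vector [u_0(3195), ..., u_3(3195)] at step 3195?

Simulating step by step:
t=0: [95, 33, 53, 65]
t=1: [55, 39, 63, 39]
t=2: [68, 66, 67, 66]
t=3: [60, 59, 60, 59]
t=4: [67, 67, 67, 67]
t=5: [60, 60, 60, 60]
t=6: [67, 67, 67, 67]

Answer: [60, 60, 60, 60]
Key observation: The state at step 4, [67, 67, 67, 67], reappears at step 6: the system is in a cycle of period 2 from step 4 on.  Therefore the state at step 3195 equals the state at step 4 + ((3195 - 4) mod 2) = 5, which is [60, 60, 60, 60].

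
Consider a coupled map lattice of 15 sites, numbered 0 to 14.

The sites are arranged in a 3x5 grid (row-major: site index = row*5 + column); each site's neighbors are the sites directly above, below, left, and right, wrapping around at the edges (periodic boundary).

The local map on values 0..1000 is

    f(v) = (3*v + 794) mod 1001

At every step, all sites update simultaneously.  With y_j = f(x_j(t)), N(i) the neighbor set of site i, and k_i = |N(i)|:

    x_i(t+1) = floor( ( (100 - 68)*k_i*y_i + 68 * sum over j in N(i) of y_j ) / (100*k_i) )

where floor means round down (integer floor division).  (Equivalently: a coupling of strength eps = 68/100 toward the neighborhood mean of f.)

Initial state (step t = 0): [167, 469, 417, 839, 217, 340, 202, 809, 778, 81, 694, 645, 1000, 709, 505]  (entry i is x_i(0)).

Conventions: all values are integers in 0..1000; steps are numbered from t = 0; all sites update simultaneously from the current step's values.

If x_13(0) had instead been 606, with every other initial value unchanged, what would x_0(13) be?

Simulating step by step:
t=0: [167, 469, 417, 839, 217, 340, 202, 809, 778, 81, 694, 645, 1000, 606, 505]
t=1: [490, 312, 271, 306, 302, 532, 460, 300, 239, 298, 643, 617, 524, 455, 432]
t=2: [515, 519, 618, 562, 520, 437, 472, 502, 545, 506, 465, 543, 473, 334, 413]
t=3: [276, 385, 433, 530, 309, 210, 265, 349, 456, 254, 211, 297, 434, 449, 289]
t=4: [626, 640, 414, 310, 607, 507, 680, 427, 376, 511, 542, 568, 328, 264, 524]
t=5: [563, 573, 399, 597, 550, 481, 537, 459, 584, 479, 447, 624, 450, 660, 446]
t=6: [378, 594, 555, 653, 383, 287, 397, 407, 472, 302, 299, 414, 486, 484, 309]
t=7: [782, 592, 416, 554, 827, 770, 531, 326, 356, 652, 617, 435, 207, 406, 668]
t=8: [313, 293, 387, 346, 449, 357, 384, 535, 612, 584, 398, 372, 288, 432, 539]
t=9: [686, 816, 739, 573, 472, 821, 785, 668, 517, 520, 811, 845, 609, 457, 429]
t=10: [429, 302, 370, 286, 371, 348, 321, 444, 419, 262, 328, 313, 417, 316, 186]
t=11: [572, 643, 546, 650, 572, 640, 648, 337, 371, 549, 588, 620, 438, 423, 622]
t=12: [587, 626, 541, 561, 561, 608, 726, 627, 637, 613, 608, 568, 364, 429, 476]
t=13: [581, 628, 592, 436, 471, 668, 727, 720, 540, 544, 517, 692, 565, 413, 376]

Answer: x_0(13) = 581
Key observation: This trace re-runs the system from the modified initial state.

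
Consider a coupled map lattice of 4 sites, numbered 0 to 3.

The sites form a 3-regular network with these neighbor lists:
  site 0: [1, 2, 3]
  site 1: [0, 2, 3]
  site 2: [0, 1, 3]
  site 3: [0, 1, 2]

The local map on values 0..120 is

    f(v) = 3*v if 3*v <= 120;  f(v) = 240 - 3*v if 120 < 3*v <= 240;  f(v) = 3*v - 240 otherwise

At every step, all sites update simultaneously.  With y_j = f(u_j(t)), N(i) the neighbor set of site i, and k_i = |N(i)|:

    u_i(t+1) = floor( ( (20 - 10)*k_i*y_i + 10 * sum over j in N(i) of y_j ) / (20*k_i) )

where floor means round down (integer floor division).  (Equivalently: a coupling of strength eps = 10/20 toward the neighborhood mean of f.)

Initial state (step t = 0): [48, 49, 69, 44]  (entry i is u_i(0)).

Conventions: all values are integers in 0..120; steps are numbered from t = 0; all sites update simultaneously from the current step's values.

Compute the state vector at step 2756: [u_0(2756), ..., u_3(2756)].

Answer: [14, 13, 21, 18]
Key observation: The state at step 2, [26, 25, 33, 30], reappears at step 10: the system is in a cycle of period 8 from step 2 on.  Therefore the state at step 2756 equals the state at step 2 + ((2756 - 2) mod 8) = 4, which is [14, 13, 21, 18].

Derivation:
t=0: [48, 49, 69, 44]
t=1: [87, 86, 66, 91]
t=2: [26, 25, 33, 30]
t=3: [83, 82, 90, 87]
t=4: [14, 13, 21, 18]
t=5: [47, 46, 54, 51]
t=6: [94, 95, 87, 90]
t=7: [37, 38, 30, 33]
t=8: [106, 107, 99, 102]
t=9: [73, 74, 66, 69]
t=10: [26, 25, 33, 30]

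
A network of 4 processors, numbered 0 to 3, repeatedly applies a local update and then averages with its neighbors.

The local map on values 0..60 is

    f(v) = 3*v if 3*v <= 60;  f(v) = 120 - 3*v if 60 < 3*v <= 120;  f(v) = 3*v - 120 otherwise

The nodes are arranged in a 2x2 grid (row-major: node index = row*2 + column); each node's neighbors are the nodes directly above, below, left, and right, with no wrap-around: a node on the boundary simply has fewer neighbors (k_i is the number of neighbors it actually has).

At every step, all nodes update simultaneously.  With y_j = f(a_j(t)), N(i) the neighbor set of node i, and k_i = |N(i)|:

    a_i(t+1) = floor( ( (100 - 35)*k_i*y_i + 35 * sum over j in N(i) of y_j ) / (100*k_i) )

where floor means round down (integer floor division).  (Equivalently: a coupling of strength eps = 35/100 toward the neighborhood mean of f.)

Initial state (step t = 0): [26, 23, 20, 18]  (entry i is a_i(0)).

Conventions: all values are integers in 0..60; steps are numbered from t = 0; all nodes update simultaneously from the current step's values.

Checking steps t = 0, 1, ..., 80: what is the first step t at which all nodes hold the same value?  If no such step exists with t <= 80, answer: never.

Simulating step by step:
t=0: [26, 23, 20, 18]  (not all equal)
t=1: [46, 49, 55, 54]  (not all equal)
t=2: [24, 28, 39, 39]  (not all equal)
t=3: [38, 32, 10, 8]  (not all equal)
t=4: [13, 20, 24, 25]  (not all equal)
t=5: [44, 53, 45, 48]  (not all equal)
t=6: [17, 31, 16, 25]  (not all equal)
t=7: [46, 34, 48, 42]  (not all equal)
t=8: [19, 15, 19, 11]  (not all equal)
t=9: [54, 45, 52, 39]  (not all equal)
t=10: [36, 17, 31, 10]  (not all equal)
t=11: [21, 40, 24, 33]  (not all equal)
t=12: [45, 13, 44, 22]  (not all equal)
t=13: [18, 37, 19, 44]  (not all equal)
t=14: [46, 17, 48, 19]  (not all equal)
t=15: [24, 46, 28, 50]  (not all equal)
t=16: [40, 25, 37, 28]  (not all equal)
t=17: [9, 35, 12, 32]  (not all equal)
t=18: [26, 18, 32, 24]  (not all equal)
t=19: [40, 50, 31, 44]  (not all equal)
t=20: [9, 21, 19, 17]  (not all equal)
t=21: [37, 50, 50, 53]  (not all equal)
t=22: [16, 27, 27, 35]  (not all equal)
t=23: [44, 36, 36, 23]  (not all equal)
t=24: [12, 18, 18, 37]  (not all equal)
t=25: [42, 42, 42, 24]  (not all equal)
t=26: [6, 13, 13, 33]  (not all equal)
t=27: [25, 32, 32, 27]  (not all equal)
t=28: [37, 30, 30, 33]  (not all equal)
t=29: [16, 24, 24, 24]  (not all equal)
t=30: [48, 48, 48, 48]  (all equal)

Answer: 30
Key observation: Synchronization is absorbing here: once all nodes are equal they stay equal, and step 30 is the first all-equal step.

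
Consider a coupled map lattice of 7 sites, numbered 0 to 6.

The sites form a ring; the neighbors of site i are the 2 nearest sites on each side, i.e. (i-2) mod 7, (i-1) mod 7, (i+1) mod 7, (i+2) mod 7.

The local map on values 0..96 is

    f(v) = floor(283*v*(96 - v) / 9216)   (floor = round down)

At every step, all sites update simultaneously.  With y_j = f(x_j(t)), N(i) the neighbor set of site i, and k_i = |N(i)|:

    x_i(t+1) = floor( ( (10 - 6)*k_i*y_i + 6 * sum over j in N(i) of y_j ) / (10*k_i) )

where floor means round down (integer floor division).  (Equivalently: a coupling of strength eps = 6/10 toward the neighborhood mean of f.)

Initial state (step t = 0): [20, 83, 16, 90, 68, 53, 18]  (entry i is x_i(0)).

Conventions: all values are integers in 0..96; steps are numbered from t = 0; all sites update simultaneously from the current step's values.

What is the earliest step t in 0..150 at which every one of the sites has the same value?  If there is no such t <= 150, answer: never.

Answer: 4
Key observation: Synchronization is absorbing here: once all sites are equal they stay equal, and step 4 is the first all-equal step.

Derivation:
t=0: [20, 83, 16, 90, 68, 53, 18]  (not all equal)
t=1: [46, 34, 38, 36, 48, 52, 48]  (not all equal)
t=2: [68, 66, 67, 67, 68, 69, 69]  (not all equal)
t=3: [58, 58, 58, 58, 58, 57, 57]  (not all equal)
t=4: [67, 67, 67, 67, 67, 67, 67]  (all equal)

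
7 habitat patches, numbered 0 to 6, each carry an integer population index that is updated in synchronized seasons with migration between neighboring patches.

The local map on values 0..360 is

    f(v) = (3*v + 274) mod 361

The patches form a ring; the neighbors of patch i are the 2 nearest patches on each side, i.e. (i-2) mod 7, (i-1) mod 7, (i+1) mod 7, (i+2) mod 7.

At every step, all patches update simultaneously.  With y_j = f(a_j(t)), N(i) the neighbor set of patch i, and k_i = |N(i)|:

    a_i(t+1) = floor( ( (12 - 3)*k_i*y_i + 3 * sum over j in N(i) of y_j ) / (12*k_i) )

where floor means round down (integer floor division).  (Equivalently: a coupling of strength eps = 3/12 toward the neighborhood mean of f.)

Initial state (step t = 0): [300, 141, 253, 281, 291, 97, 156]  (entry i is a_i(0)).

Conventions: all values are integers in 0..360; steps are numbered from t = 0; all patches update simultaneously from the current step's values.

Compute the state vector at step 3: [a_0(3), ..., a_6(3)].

Answer: [243, 145, 100, 41, 55, 148, 190]

Derivation:
t=0: [300, 141, 253, 281, 291, 97, 156]
t=1: [122, 280, 266, 82, 83, 166, 58]
t=2: [241, 77, 301, 156, 161, 80, 97]
t=3: [243, 145, 100, 41, 55, 148, 190]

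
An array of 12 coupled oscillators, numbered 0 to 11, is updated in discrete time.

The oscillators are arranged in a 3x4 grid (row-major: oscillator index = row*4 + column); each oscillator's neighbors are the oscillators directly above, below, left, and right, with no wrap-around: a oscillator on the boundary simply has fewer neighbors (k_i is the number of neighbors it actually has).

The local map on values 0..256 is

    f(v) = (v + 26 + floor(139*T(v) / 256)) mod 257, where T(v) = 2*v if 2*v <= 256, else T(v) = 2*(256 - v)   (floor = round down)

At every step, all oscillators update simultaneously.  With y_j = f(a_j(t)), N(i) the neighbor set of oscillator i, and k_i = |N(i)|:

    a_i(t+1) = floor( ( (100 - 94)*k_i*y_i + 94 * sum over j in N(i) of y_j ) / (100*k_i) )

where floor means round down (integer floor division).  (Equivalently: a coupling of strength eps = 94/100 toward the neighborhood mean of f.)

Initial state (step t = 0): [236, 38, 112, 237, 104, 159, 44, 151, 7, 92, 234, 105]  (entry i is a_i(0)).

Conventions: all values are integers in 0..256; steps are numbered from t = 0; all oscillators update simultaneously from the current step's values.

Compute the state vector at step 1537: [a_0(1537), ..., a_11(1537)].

Simulating step by step:
t=0: [236, 38, 112, 237, 104, 159, 44, 151, 7, 92, 234, 105]
t=1: [164, 25, 77, 18, 45, 162, 29, 123, 218, 44, 182, 42]
t=2: [94, 83, 82, 102, 36, 95, 69, 83, 112, 35, 100, 33]
t=3: [154, 213, 201, 200, 146, 146, 210, 168, 94, 150, 127, 209]
t=4: [31, 31, 28, 30, 92, 31, 31, 28, 45, 92, 30, 32]
t=5: [149, 88, 89, 84, 106, 149, 86, 89, 211, 106, 130, 86]
t=6: [216, 99, 205, 210, 44, 215, 127, 204, 233, 45, 207, 127]
t=7: [165, 40, 93, 28, 32, 119, 29, 31, 112, 33, 59, 29]
t=8: [96, 90, 100, 150, 21, 90, 116, 85, 87, 58, 92, 117]
t=9: [146, 223, 94, 207, 206, 115, 204, 30, 113, 208, 65, 198]
t=10: [28, 84, 39, 147, 16, 27, 114, 32, 27, 55, 36, 118]
t=11: [127, 97, 81, 95, 81, 100, 90, 22, 98, 91, 56, 91]
t=12: [200, 158, 220, 137, 167, 213, 163, 208, 206, 202, 209, 113]
t=13: [32, 28, 33, 28, 28, 31, 28, 23, 30, 28, 22, 27]
t=14: [84, 91, 84, 83, 89, 84, 82, 82, 84, 83, 82, 72]
t=15: [212, 201, 203, 199, 201, 205, 198, 191, 204, 199, 191, 195]
t=16: [28, 28, 29, 29, 28, 29, 29, 29, 29, 29, 29, 30]
t=17: [84, 85, 85, 86, 85, 85, 86, 86, 85, 86, 86, 86]
t=18: [202, 202, 204, 204, 202, 203, 204, 205, 203, 203, 205, 205]
t=19: [29, 29, 29, 29, 29, 29, 29, 29, 29, 29, 29, 29]
t=20: [86, 86, 86, 86, 86, 86, 86, 86, 86, 86, 86, 86]
t=21: [205, 205, 205, 205, 205, 205, 205, 205, 205, 205, 205, 205]
t=22: [29, 29, 29, 29, 29, 29, 29, 29, 29, 29, 29, 29]

Answer: [29, 29, 29, 29, 29, 29, 29, 29, 29, 29, 29, 29]
Key observation: The state at step 19, [29, 29, 29, 29, 29, 29, 29, 29, 29, 29, 29, 29], reappears at step 22: the system is in a cycle of period 3 from step 19 on.  Therefore the state at step 1537 equals the state at step 19 + ((1537 - 19) mod 3) = 19, which is [29, 29, 29, 29, 29, 29, 29, 29, 29, 29, 29, 29].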